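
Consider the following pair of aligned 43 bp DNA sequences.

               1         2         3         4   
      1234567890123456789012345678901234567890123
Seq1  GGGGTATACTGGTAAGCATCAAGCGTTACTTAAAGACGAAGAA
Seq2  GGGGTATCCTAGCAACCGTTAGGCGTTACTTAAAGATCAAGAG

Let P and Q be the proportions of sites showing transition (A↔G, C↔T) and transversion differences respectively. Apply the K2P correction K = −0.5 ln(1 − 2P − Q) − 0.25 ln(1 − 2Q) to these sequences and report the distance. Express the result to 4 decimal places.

0.2891

The sequences differ at positions 8 (A/C, transversion), 11 (G/A, transition), 13 (T/C, transition), 16 (G/C, transversion), 18 (A/G, transition), 20 (C/T, transition), 22 (A/G, transition), 37 (C/T, transition), 38 (G/C, transversion), 43 (A/G, transition).
Of the 10 differences, 7 transitions and 3 transversions over 43 sites: P = 7/43 = 0.162791, Q = 3/43 = 0.069767.
d = −0.5·ln(0.604651) − 0.25·ln(0.860466) = −0.5·(-0.503104) − 0.25·(-0.150281) = 0.2891.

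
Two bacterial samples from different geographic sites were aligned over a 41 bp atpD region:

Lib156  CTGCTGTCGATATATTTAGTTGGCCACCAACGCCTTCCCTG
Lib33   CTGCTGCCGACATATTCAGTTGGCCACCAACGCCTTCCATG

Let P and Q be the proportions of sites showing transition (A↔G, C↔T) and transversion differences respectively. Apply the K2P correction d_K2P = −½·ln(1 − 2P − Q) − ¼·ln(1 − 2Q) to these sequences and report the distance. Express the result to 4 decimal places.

0.1061

Mismatches occur at site 7 (T/C, transition), site 11 (T/C, transition), site 17 (T/C, transition), site 39 (C/A, transversion).
Of the 4 differences, 3 transitions and 1 transversion over 41 sites: P = 3/41 = 0.073171, Q = 1/41 = 0.024390.
d = −0.5·ln(0.829268) − 0.25·ln(0.951220) = −0.5·(-0.187212) − 0.25·(-0.050010) = 0.1061.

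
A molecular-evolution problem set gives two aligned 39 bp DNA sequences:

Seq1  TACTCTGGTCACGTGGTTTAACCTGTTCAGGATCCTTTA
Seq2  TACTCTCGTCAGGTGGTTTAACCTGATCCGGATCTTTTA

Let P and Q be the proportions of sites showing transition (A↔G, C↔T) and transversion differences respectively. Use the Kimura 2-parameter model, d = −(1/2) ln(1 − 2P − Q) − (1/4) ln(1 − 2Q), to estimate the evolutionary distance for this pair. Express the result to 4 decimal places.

0.1409

Mismatches occur at site 7 (G↔C, transversion), site 12 (C↔G, transversion), site 26 (T↔A, transversion), site 29 (A↔C, transversion), site 35 (C↔T, transition).
Of the 5 differences, 1 transition and 4 transversions over 39 sites: P = 1/39 = 0.025641, Q = 4/39 = 0.102564.
d = −0.5·ln(0.846154) − 0.25·ln(0.794872) = −0.5·(-0.167054) − 0.25·(-0.229574) = 0.1409.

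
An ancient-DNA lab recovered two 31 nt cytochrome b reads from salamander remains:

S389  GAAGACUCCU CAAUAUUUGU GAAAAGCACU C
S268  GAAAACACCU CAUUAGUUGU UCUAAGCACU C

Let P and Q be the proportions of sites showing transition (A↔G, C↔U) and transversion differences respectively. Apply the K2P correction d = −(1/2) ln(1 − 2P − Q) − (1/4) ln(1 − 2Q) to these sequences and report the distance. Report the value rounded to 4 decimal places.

0.2716

Differing sites — 4:G/A (Ti); 7:U/A (Tv); 13:A/U (Tv); 16:U/G (Tv); 21:G/U (Tv); 22:A/C (Tv); 23:A/U (Tv).
Of the 7 differences, 1 transition and 6 transversions over 31 sites: P = 1/31 = 0.032258, Q = 6/31 = 0.193548.
d = −0.5·ln(0.741936) − 0.25·ln(0.612904) = −0.5·(-0.298492) − 0.25·(-0.489547) = 0.2716.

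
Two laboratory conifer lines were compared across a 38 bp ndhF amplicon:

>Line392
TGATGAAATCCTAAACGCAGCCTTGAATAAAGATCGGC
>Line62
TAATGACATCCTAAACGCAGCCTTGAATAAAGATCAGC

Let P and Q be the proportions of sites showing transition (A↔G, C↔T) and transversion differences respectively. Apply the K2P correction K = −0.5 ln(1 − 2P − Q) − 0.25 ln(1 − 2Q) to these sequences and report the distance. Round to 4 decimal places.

Differing sites — 2:G/A (Ti); 7:A/C (Tv); 36:G/A (Ti).
Of the 3 differences, 2 transitions and 1 transversion over 38 sites: P = 2/38 = 0.052632, Q = 1/38 = 0.026316.
d = −0.5·ln(0.868420) − 0.25·ln(0.947368) = −0.5·(-0.141080) − 0.25·(-0.054068) = 0.0841.

0.0841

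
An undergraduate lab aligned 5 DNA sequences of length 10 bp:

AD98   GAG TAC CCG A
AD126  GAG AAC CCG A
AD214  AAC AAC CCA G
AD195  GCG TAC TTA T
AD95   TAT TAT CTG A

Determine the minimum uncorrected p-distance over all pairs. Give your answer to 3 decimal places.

Pairwise Hamming distances:
  AD98 vs AD126: 1
  AD98 vs AD214: 5
  AD98 vs AD195: 5
  AD98 vs AD95: 4
  AD126 vs AD214: 4
  AD126 vs AD195: 6
  AD126 vs AD95: 5
  AD214 vs AD195: 7
  AD214 vs AD95: 7
  AD195 vs AD95: 7
The smallest is 1 mismatch, between AD98 and AD126; p = 1/10 = 0.100.

0.100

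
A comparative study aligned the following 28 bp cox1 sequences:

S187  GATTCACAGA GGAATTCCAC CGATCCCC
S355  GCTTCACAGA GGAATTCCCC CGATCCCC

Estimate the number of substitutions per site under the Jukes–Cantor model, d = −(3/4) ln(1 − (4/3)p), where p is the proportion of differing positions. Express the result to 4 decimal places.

0.0751

Differing sites — 2:A/C; 19:A/C.
p = 2/28 = 0.071429.
d = −0.75 · ln(1 − (4/3)·0.071429) = −0.75 · ln(0.904761) = −0.75 · (-0.100084) = 0.0751.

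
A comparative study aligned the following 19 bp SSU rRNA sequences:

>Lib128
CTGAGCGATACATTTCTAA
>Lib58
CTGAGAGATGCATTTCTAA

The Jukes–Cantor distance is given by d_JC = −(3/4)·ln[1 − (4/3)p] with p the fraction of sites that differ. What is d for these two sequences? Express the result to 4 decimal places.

0.1134

The sequences differ at positions 6 (C/A), 10 (A/G).
p = 2/19 = 0.105263.
d = −0.75 · ln(1 − (4/3)·0.105263) = −0.75 · ln(0.859649) = −0.75 · (-0.151231) = 0.1134.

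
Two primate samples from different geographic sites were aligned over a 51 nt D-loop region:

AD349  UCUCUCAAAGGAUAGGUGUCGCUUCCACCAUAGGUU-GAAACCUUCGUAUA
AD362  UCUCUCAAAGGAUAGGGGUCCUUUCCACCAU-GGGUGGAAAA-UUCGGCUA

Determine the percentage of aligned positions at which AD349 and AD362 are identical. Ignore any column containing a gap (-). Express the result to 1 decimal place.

Excluding the 3 gap columns leaves 48 comparable sites.
Differing sites — 17:U/G; 21:G/C; 22:C/U; 35:U/G; 42:C/A; 48:U/G; 49:A/C.
41 of the 48 comparable sites match, so the percent identity is 41/48 × 100 = 85.4%.

85.4%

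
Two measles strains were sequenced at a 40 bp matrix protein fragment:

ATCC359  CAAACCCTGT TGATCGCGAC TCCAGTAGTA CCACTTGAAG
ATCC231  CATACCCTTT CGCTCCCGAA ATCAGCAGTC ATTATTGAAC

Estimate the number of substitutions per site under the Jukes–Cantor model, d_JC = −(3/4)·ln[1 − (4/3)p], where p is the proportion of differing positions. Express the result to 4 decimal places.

0.5199

Mismatches occur at site 3 (A/T), site 9 (G/T), site 11 (T/C), site 13 (A/C), site 16 (G/C), site 20 (C/A), site 21 (T/A), site 22 (C/T), site 26 (T/C), site 30 (A/C), site 31 (C/A), site 32 (C/T), site 33 (A/T), site 34 (C/A), site 40 (G/C).
p = 15/40 = 0.375000.
d = −0.75 · ln(1 − (4/3)·0.375000) = −0.75 · ln(0.500000) = −0.75 · (-0.693147) = 0.5199.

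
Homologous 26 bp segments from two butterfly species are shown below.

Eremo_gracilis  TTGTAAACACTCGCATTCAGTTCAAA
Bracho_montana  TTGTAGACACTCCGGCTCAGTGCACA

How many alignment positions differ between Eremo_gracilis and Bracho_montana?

Differing sites — 6:A/G; 13:G/C; 14:C/G; 15:A/G; 16:T/C; 22:T/G; 25:A/C.
That gives 7 mismatches out of 26 aligned sites, so the Hamming distance is 7.

7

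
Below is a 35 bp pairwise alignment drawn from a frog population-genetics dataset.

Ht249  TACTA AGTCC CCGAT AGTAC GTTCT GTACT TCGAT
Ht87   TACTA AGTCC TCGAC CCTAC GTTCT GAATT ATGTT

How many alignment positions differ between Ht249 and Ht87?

The sequences differ at positions 11 (C/T), 15 (T/C), 16 (A/C), 17 (G/C), 27 (T/A), 29 (C/T), 31 (T/A), 32 (C/T), 34 (A/T).
That gives 9 mismatches out of 35 aligned sites, so the Hamming distance is 9.

9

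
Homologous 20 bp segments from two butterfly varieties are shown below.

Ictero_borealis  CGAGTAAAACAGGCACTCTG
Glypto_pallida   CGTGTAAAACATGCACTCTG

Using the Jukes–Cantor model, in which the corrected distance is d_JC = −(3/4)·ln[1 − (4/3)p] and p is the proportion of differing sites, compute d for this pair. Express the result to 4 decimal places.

The sequences differ at positions 3 (A/T), 12 (G/T).
p = 2/20 = 0.100000.
d = −0.75 · ln(1 − (4/3)·0.100000) = −0.75 · ln(0.866667) = −0.75 · (-0.143100) = 0.1073.

0.1073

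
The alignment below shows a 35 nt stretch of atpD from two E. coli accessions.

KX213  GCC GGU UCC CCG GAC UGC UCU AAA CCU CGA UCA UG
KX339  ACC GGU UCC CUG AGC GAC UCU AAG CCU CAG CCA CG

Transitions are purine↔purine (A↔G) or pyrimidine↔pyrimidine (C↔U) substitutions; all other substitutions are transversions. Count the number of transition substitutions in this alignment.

Mismatches occur at site 1 (G→A, transition), site 11 (C→U, transition), site 13 (G→A, transition), site 14 (A→G, transition), site 16 (U→G, transversion), site 17 (G→A, transition), site 24 (A→G, transition), site 29 (G→A, transition), site 30 (A→G, transition), site 31 (U→C, transition), site 34 (U→C, transition).
Of the 11 differences, 10 transitions and 1 transversion, so the answer is 10.

10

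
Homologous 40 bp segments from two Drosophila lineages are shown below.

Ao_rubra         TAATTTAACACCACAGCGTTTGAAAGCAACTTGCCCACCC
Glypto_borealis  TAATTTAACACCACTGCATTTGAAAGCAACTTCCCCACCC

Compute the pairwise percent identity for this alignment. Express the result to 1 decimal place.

Mismatches occur at site 15 (A→T), site 18 (G→A), site 33 (G→C).
37 of the 40 sites match, so the percent identity is 37/40 × 100 = 92.5%.

92.5%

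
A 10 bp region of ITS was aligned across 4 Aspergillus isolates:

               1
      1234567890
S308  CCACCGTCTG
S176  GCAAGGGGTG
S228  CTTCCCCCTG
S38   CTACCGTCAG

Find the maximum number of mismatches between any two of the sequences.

Pairwise Hamming distances:
  S308 vs S176: 5
  S308 vs S228: 4
  S308 vs S38: 2
  S176 vs S228: 8
  S176 vs S38: 7
  S228 vs S38: 4
The largest is 8, between S176 and S228.

8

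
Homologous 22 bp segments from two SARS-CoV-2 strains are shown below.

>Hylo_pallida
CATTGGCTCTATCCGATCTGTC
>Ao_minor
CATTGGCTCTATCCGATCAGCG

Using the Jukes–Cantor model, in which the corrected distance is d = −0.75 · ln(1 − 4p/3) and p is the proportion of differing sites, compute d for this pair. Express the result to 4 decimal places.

0.1505

Differing sites — 19:T/A; 21:T/C; 22:C/G.
p = 3/22 = 0.136364.
d = −0.75 · ln(1 − (4/3)·0.136364) = −0.75 · ln(0.818181) = −0.75 · (-0.200672) = 0.1505.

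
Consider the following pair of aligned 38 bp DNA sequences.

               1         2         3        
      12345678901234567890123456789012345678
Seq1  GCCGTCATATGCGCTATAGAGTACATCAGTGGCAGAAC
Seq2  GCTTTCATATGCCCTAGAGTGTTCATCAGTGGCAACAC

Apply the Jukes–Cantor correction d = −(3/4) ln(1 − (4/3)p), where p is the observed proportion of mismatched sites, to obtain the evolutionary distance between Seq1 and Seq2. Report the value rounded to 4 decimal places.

0.2471

Mismatches occur at site 3 (C→T), site 4 (G→T), site 13 (G→C), site 17 (T→G), site 20 (A→T), site 23 (A→T), site 35 (G→A), site 36 (A→C).
p = 8/38 = 0.210526.
d = −0.75 · ln(1 − (4/3)·0.210526) = −0.75 · ln(0.719299) = −0.75 · (-0.329478) = 0.2471.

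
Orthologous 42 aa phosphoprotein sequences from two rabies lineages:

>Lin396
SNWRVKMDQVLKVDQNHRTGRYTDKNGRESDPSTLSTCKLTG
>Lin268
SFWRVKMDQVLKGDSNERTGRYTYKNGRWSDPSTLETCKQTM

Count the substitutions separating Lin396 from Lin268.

Mismatches occur at site 2 (N/F), site 13 (V/G), site 15 (Q/S), site 17 (H/E), site 24 (D/Y), site 29 (E/W), site 36 (S/E), site 40 (L/Q), site 42 (G/M).
That gives 9 mismatches out of 42 aligned sites, so the Hamming distance is 9.

9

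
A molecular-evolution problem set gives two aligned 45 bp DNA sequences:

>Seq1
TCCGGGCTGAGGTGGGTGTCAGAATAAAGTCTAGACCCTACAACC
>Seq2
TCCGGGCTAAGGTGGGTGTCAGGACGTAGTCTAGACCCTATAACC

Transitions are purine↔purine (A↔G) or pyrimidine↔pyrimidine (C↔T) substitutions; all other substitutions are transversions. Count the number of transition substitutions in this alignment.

5

Mismatches occur at site 9 (G↔A, transition), site 23 (A↔G, transition), site 25 (T↔C, transition), site 26 (A↔G, transition), site 27 (A↔T, transversion), site 41 (C↔T, transition).
Of the 6 differences, 5 transitions and 1 transversion, so the answer is 5.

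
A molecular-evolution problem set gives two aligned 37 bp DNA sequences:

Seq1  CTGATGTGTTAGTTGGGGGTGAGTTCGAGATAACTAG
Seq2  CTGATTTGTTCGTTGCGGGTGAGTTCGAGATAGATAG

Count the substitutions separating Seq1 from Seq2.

5

The sequences differ at positions 6 (G/T), 11 (A/C), 16 (G/C), 33 (A/G), 34 (C/A).
That gives 5 mismatches out of 37 aligned sites, so the Hamming distance is 5.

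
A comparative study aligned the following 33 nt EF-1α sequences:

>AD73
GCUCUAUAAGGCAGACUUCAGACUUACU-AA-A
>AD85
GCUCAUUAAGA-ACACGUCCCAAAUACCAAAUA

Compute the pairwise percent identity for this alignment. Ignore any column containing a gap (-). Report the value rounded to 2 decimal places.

Excluding the 3 gap columns leaves 30 comparable sites.
Mismatches occur at site 5 (U/A), site 6 (A/U), site 11 (G/A), site 14 (G/C), site 17 (U/G), site 20 (A/C), site 21 (G/C), site 23 (C/A), site 24 (U/A), site 28 (U/C).
20 of the 30 comparable sites match, so the percent identity is 20/30 × 100 = 66.67%.

66.67%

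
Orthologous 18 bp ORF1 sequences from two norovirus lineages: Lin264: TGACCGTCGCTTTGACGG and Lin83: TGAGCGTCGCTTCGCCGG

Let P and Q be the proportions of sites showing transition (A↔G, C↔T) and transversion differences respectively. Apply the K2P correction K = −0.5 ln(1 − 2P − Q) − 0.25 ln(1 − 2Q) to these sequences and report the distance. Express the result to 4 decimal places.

0.1885

Differing sites — 4:C/G (Tv); 13:T/C (Ti); 15:A/C (Tv).
Of the 3 differences, 1 transition and 2 transversions over 18 sites: P = 1/18 = 0.055556, Q = 2/18 = 0.111111.
d = −0.5·ln(0.777777) − 0.25·ln(0.777778) = −0.5·(-0.251315) − 0.25·(-0.251314) = 0.1885.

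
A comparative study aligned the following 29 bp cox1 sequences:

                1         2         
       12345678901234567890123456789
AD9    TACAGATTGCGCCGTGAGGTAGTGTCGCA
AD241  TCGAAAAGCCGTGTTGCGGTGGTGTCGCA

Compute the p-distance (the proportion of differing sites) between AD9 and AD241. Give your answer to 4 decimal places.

0.3793

Mismatches occur at site 2 (A↔C), site 3 (C↔G), site 5 (G↔A), site 7 (T↔A), site 8 (T↔G), site 9 (G↔C), site 12 (C↔T), site 13 (C↔G), site 14 (G↔T), site 17 (A↔C), site 21 (A↔G).
There are 11 differences over 29 sites, so p = 11/29 = 0.3793.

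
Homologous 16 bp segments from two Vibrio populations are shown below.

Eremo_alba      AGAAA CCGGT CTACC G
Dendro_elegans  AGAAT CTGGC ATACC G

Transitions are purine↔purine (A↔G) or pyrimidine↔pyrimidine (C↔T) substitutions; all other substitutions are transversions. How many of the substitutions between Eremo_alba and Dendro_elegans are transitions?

The sequences differ at positions 5 (A/T, transversion), 7 (C/T, transition), 10 (T/C, transition), 11 (C/A, transversion).
Of the 4 differences, 2 transitions and 2 transversions, so the answer is 2.

2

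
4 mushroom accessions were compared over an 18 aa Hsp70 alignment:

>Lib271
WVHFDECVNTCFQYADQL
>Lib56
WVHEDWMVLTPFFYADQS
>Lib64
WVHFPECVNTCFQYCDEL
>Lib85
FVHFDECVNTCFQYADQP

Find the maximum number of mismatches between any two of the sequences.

10

Pairwise Hamming distances:
  Lib271 vs Lib56: 7
  Lib271 vs Lib64: 3
  Lib271 vs Lib85: 2
  Lib56 vs Lib64: 10
  Lib56 vs Lib85: 8
  Lib64 vs Lib85: 5
The largest is 10, between Lib56 and Lib64.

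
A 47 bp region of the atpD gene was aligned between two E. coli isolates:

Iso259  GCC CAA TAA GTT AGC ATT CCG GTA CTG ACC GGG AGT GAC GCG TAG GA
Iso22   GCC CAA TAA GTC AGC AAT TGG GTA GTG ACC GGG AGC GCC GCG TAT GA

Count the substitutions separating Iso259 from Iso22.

The sequences differ at positions 12 (T/C), 17 (T/A), 19 (C/T), 20 (C/G), 25 (C/G), 36 (T/C), 38 (A/C), 45 (G/T).
That gives 8 mismatches out of 47 aligned sites, so the Hamming distance is 8.

8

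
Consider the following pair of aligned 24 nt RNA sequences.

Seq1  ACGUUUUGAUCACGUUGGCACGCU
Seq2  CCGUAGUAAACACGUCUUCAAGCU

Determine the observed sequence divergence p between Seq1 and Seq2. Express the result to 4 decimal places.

0.3750

Mismatches occur at site 1 (A/C), site 5 (U/A), site 6 (U/G), site 8 (G/A), site 10 (U/A), site 16 (U/C), site 17 (G/U), site 18 (G/U), site 21 (C/A).
There are 9 differences over 24 sites, so p = 9/24 = 0.3750.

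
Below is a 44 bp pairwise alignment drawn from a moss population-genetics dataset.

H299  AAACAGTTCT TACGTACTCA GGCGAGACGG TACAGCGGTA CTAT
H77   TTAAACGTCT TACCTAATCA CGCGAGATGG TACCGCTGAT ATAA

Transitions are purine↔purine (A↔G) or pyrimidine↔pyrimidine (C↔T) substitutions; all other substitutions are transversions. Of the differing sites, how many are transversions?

The sequences differ at positions 1 (A/T, transversion), 2 (A/T, transversion), 4 (C/A, transversion), 6 (G/C, transversion), 7 (T/G, transversion), 14 (G/C, transversion), 17 (C/A, transversion), 21 (G/C, transversion), 28 (C/T, transition), 34 (A/C, transversion), 37 (G/T, transversion), 39 (T/A, transversion), 40 (A/T, transversion), 41 (C/A, transversion), 44 (T/A, transversion).
Of the 15 differences, 1 transition and 14 transversions, so the answer is 14.

14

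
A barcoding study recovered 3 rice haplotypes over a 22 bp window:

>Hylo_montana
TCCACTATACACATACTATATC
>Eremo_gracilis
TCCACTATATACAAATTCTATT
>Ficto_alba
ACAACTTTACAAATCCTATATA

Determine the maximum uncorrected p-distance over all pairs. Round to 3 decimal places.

Pairwise Hamming distances:
  Hylo_montana vs Eremo_gracilis: 5
  Hylo_montana vs Ficto_alba: 6
  Eremo_gracilis vs Ficto_alba: 10
The largest is 10 mismatches, between Eremo_gracilis and Ficto_alba; p = 10/22 = 0.455.

0.455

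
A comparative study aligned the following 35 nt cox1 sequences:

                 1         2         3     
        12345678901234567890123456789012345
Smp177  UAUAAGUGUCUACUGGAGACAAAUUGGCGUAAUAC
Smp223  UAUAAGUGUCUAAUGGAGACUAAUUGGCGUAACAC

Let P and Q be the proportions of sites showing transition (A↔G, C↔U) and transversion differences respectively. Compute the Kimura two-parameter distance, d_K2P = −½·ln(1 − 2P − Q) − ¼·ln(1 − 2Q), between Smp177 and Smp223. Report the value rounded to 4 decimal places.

0.0910

Differing sites — 13:C/A (Tv); 21:A/U (Tv); 33:U/C (Ti).
Of the 3 differences, 1 transition and 2 transversions over 35 sites: P = 1/35 = 0.028571, Q = 2/35 = 0.057143.
d = −0.5·ln(0.885715) − 0.25·ln(0.885714) = −0.5·(-0.121360) − 0.25·(-0.121361) = 0.0910.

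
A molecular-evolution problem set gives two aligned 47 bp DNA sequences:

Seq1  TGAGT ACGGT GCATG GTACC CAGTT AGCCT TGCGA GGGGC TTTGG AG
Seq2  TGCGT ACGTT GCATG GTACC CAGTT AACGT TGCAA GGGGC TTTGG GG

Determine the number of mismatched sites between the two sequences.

Differing sites — 3:A/C; 9:G/T; 27:G/A; 29:C/G; 34:G/A; 46:A/G.
That gives 6 mismatches out of 47 aligned sites, so the Hamming distance is 6.

6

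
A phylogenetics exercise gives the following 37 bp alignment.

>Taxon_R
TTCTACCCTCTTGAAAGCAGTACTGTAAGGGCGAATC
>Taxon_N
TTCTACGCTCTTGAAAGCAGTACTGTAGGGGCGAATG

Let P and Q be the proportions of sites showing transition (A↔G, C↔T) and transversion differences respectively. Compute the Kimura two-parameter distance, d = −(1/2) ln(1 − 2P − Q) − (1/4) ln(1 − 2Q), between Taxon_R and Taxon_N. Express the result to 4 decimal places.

Mismatches occur at site 7 (C↔G, transversion), site 28 (A↔G, transition), site 37 (C↔G, transversion).
Of the 3 differences, 1 transition and 2 transversions over 37 sites: P = 1/37 = 0.027027, Q = 2/37 = 0.054054.
d = −0.5·ln(0.891892) − 0.25·ln(0.891892) = −0.5·(-0.114410) − 0.25·(-0.114410) = 0.0858.

0.0858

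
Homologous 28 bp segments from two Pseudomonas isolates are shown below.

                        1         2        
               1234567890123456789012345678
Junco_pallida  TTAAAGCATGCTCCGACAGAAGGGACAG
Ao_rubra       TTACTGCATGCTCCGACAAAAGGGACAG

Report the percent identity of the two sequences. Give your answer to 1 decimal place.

The sequences differ at positions 4 (A/C), 5 (A/T), 19 (G/A).
25 of the 28 sites match, so the percent identity is 25/28 × 100 = 89.3%.

89.3%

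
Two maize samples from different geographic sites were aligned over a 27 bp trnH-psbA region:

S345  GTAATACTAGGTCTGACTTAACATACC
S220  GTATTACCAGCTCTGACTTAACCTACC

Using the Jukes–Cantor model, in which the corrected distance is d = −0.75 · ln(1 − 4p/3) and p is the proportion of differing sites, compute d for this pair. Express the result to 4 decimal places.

0.1650

Mismatches occur at site 4 (A↔T), site 8 (T↔C), site 11 (G↔C), site 23 (A↔C).
p = 4/27 = 0.148148.
d = −0.75 · ln(1 − (4/3)·0.148148) = −0.75 · ln(0.802469) = −0.75 · (-0.220062) = 0.1650.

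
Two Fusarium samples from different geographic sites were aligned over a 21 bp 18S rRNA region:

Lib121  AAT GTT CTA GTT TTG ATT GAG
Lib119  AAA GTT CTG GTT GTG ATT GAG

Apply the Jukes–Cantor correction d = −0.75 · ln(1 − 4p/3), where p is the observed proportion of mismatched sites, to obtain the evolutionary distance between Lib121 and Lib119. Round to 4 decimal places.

0.1585

The sequences differ at positions 3 (T/A), 9 (A/G), 13 (T/G).
p = 3/21 = 0.142857.
d = −0.75 · ln(1 − (4/3)·0.142857) = −0.75 · ln(0.809524) = −0.75 · (-0.211309) = 0.1585.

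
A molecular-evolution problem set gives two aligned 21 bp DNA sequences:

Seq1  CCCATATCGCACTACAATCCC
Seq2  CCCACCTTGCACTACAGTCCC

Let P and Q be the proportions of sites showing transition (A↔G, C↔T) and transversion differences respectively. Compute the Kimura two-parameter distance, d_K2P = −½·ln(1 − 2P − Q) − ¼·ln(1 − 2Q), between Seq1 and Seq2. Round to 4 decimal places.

0.2278

The sequences differ at positions 5 (T/C, transition), 6 (A/C, transversion), 8 (C/T, transition), 17 (A/G, transition).
Of the 4 differences, 3 transitions and 1 transversion over 21 sites: P = 3/21 = 0.142857, Q = 1/21 = 0.047619.
d = −0.5·ln(0.666667) − 0.25·ln(0.904762) = −0.5·(-0.405465) − 0.25·(-0.100083) = 0.2278.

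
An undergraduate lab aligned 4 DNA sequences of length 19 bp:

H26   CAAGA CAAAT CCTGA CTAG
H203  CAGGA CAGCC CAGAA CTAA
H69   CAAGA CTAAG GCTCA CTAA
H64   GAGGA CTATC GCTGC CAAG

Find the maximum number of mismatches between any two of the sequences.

11

Pairwise Hamming distances:
  H26 vs H203: 8
  H26 vs H69: 5
  H26 vs H64: 8
  H203 vs H69: 9
  H203 vs H64: 11
  H69 vs H64: 8
The largest is 11, between H203 and H64.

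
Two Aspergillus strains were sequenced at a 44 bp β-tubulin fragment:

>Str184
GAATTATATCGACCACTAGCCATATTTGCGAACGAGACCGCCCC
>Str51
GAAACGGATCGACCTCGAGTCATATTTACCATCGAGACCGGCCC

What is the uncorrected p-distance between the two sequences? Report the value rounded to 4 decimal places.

0.2500

Mismatches occur at site 4 (T↔A), site 5 (T↔C), site 6 (A↔G), site 7 (T↔G), site 15 (A↔T), site 17 (T↔G), site 20 (C↔T), site 28 (G↔A), site 30 (G↔C), site 32 (A↔T), site 41 (C↔G).
There are 11 differences over 44 sites, so p = 11/44 = 0.2500.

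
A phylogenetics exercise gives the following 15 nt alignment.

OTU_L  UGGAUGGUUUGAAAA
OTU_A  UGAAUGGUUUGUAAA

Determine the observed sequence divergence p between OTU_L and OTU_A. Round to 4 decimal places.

0.1333

The sequences differ at positions 3 (G/A), 12 (A/U).
There are 2 differences over 15 sites, so p = 2/15 = 0.1333.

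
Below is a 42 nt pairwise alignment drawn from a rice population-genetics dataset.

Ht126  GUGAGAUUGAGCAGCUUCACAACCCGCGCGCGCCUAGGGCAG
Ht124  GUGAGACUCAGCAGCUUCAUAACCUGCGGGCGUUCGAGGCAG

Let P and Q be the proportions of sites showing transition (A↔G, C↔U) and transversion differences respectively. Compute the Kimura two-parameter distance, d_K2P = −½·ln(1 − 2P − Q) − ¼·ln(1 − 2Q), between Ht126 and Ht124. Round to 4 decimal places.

0.3048

Mismatches occur at site 7 (U↔C, transition), site 9 (G↔C, transversion), site 20 (C↔U, transition), site 25 (C↔U, transition), site 29 (C↔G, transversion), site 33 (C↔U, transition), site 34 (C↔U, transition), site 35 (U↔C, transition), site 36 (A↔G, transition), site 37 (G↔A, transition).
Of the 10 differences, 8 transitions and 2 transversions over 42 sites: P = 8/42 = 0.190476, Q = 2/42 = 0.047619.
d = −0.5·ln(0.571429) − 0.25·ln(0.904762) = −0.5·(-0.559615) − 0.25·(-0.100083) = 0.3048.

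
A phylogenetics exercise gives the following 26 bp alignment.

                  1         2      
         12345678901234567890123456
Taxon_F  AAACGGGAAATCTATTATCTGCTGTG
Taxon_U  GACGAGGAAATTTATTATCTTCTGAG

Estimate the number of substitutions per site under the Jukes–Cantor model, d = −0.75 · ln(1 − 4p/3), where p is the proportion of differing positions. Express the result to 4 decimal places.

The sequences differ at positions 1 (A/G), 3 (A/C), 4 (C/G), 5 (G/A), 12 (C/T), 21 (G/T), 25 (T/A).
p = 7/26 = 0.269231.
d = −0.75 · ln(1 − (4/3)·0.269231) = −0.75 · ln(0.641025) = −0.75 · (-0.444687) = 0.3335.

0.3335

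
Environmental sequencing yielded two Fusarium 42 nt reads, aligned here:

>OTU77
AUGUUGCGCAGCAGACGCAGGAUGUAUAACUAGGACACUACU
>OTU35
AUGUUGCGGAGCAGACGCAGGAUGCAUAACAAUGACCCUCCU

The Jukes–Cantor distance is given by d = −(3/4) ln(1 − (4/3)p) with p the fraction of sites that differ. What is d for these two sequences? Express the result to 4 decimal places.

The sequences differ at positions 9 (C/G), 25 (U/C), 31 (U/A), 33 (G/U), 37 (A/C), 40 (A/C).
p = 6/42 = 0.142857.
d = −0.75 · ln(1 − (4/3)·0.142857) = −0.75 · ln(0.809524) = −0.75 · (-0.211309) = 0.1585.

0.1585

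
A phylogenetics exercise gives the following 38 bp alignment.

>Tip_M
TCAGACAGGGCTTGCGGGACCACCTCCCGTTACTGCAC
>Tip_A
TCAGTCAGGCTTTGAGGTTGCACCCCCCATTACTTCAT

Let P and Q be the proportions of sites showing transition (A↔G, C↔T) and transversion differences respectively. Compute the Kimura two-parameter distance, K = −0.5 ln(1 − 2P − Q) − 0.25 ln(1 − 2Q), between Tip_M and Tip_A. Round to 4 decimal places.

Mismatches occur at site 5 (A/T, transversion), site 10 (G/C, transversion), site 11 (C/T, transition), site 15 (C/A, transversion), site 18 (G/T, transversion), site 19 (A/T, transversion), site 20 (C/G, transversion), site 25 (T/C, transition), site 29 (G/A, transition), site 35 (G/T, transversion), site 38 (C/T, transition).
Of the 11 differences, 4 transitions and 7 transversions over 38 sites: P = 4/38 = 0.105263, Q = 7/38 = 0.184211.
d = −0.5·ln(0.605263) − 0.25·ln(0.631578) = −0.5·(-0.502092) − 0.25·(-0.459534) = 0.3659.

0.3659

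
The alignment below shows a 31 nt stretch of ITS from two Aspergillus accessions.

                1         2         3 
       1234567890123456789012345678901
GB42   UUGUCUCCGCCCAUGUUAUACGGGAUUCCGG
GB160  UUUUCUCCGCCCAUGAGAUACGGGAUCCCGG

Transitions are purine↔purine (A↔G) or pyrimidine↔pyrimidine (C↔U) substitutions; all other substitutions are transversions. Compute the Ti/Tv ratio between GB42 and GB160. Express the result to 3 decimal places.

0.333

The sequences differ at positions 3 (G/U, transversion), 16 (U/A, transversion), 17 (U/G, transversion), 27 (U/C, transition).
Of the 4 differences, 1 transition and 3 transversions, so Ti/Tv = 1/3 = 0.333.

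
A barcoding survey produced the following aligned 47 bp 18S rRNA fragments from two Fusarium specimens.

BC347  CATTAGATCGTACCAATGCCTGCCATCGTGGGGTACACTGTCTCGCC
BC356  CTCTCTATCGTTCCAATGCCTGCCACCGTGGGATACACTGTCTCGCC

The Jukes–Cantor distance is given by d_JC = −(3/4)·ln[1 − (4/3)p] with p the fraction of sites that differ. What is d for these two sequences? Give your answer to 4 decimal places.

The sequences differ at positions 2 (A/T), 3 (T/C), 5 (A/C), 6 (G/T), 12 (A/T), 26 (T/C), 33 (G/A).
p = 7/47 = 0.148936.
d = −0.75 · ln(1 − (4/3)·0.148936) = −0.75 · ln(0.801419) = −0.75 · (-0.221371) = 0.1660.

0.1660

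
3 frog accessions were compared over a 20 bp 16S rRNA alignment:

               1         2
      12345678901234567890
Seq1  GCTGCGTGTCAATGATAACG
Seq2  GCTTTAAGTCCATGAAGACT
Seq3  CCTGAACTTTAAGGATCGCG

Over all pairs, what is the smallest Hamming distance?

Pairwise Hamming distances:
  Seq1 vs Seq2: 8
  Seq1 vs Seq3: 9
  Seq2 vs Seq3: 12
The smallest is 8, between Seq1 and Seq2.

8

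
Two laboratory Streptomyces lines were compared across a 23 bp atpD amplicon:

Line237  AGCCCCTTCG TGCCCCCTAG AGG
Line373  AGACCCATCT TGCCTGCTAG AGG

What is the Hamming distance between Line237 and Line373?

5

The sequences differ at positions 3 (C/A), 7 (T/A), 10 (G/T), 15 (C/T), 16 (C/G).
That gives 5 mismatches out of 23 aligned sites, so the Hamming distance is 5.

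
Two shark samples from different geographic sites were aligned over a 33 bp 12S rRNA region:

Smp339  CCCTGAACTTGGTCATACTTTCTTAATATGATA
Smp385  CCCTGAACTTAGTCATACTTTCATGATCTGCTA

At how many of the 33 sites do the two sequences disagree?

5

The sequences differ at positions 11 (G/A), 23 (T/A), 25 (A/G), 28 (A/C), 31 (A/C).
That gives 5 mismatches out of 33 aligned sites, so the Hamming distance is 5.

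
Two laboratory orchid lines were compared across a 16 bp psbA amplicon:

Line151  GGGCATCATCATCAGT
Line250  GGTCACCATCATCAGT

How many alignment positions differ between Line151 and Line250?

2

Differing sites — 3:G/T; 6:T/C.
That gives 2 mismatches out of 16 aligned sites, so the Hamming distance is 2.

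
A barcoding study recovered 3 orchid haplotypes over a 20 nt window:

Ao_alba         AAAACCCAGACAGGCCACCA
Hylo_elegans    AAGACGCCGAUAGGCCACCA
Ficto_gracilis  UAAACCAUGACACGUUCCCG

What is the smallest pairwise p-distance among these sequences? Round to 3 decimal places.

Pairwise Hamming distances:
  Ao_alba vs Hylo_elegans: 4
  Ao_alba vs Ficto_gracilis: 8
  Hylo_elegans vs Ficto_gracilis: 11
The smallest is 4 mismatches, between Ao_alba and Hylo_elegans; p = 4/20 = 0.200.

0.200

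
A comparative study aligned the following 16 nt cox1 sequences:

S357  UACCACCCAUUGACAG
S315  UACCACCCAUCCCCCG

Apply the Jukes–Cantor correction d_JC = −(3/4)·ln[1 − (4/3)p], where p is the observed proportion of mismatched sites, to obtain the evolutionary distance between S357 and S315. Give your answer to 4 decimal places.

The sequences differ at positions 11 (U/C), 12 (G/C), 13 (A/C), 15 (A/C).
p = 4/16 = 0.250000.
d = −0.75 · ln(1 − (4/3)·0.250000) = −0.75 · ln(0.666667) = −0.75 · (-0.405465) = 0.3041.

0.3041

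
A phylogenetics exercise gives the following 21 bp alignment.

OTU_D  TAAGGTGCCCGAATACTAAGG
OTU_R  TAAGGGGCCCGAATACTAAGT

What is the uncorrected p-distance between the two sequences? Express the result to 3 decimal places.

Differing sites — 6:T/G; 21:G/T.
There are 2 differences over 21 sites, so p = 2/21 = 0.095.

0.095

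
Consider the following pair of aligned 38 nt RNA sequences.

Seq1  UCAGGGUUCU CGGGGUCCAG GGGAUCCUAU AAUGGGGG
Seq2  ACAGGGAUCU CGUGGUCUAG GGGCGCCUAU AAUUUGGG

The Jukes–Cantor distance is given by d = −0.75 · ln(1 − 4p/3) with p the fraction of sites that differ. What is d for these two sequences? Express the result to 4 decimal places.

0.2471

The sequences differ at positions 1 (U/A), 7 (U/A), 13 (G/U), 18 (C/U), 24 (A/C), 25 (U/G), 34 (G/U), 35 (G/U).
p = 8/38 = 0.210526.
d = −0.75 · ln(1 − (4/3)·0.210526) = −0.75 · ln(0.719299) = −0.75 · (-0.329478) = 0.2471.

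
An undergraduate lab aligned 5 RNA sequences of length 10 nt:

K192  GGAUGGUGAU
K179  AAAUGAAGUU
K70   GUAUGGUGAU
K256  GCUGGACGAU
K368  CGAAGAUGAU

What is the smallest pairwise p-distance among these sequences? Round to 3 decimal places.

Pairwise Hamming distances:
  K192 vs K179: 5
  K192 vs K70: 1
  K192 vs K256: 5
  K192 vs K368: 3
  K179 vs K70: 5
  K179 vs K256: 6
  K179 vs K368: 5
  K70 vs K256: 5
  K70 vs K368: 4
  K256 vs K368: 5
The smallest is 1 mismatch, between K192 and K70; p = 1/10 = 0.100.

0.100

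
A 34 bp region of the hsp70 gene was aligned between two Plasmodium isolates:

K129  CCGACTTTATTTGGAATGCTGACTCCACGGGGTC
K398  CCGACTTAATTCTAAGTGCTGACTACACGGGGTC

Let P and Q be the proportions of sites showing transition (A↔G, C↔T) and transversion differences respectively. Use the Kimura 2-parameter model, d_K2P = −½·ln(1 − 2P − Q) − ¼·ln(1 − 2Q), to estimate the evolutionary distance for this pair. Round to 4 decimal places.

0.2023

Differing sites — 8:T/A (Tv); 12:T/C (Ti); 13:G/T (Tv); 14:G/A (Ti); 16:A/G (Ti); 25:C/A (Tv).
Of the 6 differences, 3 transitions and 3 transversions over 34 sites: P = 3/34 = 0.088235, Q = 3/34 = 0.088235.
d = −0.5·ln(0.735295) − 0.25·ln(0.823530) = −0.5·(-0.307483) − 0.25·(-0.194155) = 0.2023.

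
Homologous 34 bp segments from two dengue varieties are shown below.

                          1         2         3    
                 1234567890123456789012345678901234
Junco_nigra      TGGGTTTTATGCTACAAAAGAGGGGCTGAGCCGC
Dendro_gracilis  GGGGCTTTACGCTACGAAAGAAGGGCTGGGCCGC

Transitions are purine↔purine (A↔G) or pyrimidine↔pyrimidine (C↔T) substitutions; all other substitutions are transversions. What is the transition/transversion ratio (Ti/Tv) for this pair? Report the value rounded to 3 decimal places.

5.000

Differing sites — 1:T/G (Tv); 5:T/C (Ti); 10:T/C (Ti); 16:A/G (Ti); 22:G/A (Ti); 29:A/G (Ti).
Of the 6 differences, 5 transitions and 1 transversion, so Ti/Tv = 5/1 = 5.000.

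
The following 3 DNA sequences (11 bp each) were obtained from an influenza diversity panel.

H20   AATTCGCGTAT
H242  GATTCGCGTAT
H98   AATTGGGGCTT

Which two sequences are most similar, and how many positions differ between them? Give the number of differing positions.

1

Pairwise Hamming distances:
  H20 vs H242: 1
  H20 vs H98: 4
  H242 vs H98: 5
The smallest is 1, between H20 and H242.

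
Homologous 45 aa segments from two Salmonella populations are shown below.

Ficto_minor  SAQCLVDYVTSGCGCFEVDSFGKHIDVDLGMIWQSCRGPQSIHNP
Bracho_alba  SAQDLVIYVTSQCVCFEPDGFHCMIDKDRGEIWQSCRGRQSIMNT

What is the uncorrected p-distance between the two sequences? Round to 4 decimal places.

0.3333

Mismatches occur at site 4 (C/D), site 7 (D/I), site 12 (G/Q), site 14 (G/V), site 18 (V/P), site 20 (S/G), site 22 (G/H), site 23 (K/C), site 24 (H/M), site 27 (V/K), site 29 (L/R), site 31 (M/E), site 39 (P/R), site 43 (H/M), site 45 (P/T).
There are 15 differences over 45 sites, so p = 15/45 = 0.3333.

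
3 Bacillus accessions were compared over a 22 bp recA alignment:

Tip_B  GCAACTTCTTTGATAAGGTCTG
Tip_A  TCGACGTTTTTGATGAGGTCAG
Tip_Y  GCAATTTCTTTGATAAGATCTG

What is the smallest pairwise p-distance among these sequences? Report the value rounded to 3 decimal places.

Pairwise Hamming distances:
  Tip_B vs Tip_A: 6
  Tip_B vs Tip_Y: 2
  Tip_A vs Tip_Y: 8
The smallest is 2 mismatches, between Tip_B and Tip_Y; p = 2/22 = 0.091.

0.091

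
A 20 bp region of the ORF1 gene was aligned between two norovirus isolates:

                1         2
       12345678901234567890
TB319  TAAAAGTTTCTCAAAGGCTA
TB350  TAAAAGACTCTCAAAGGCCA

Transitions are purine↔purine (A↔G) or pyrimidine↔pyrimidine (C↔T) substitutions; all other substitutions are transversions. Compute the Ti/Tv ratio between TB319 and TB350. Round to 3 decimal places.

2.000

Mismatches occur at site 7 (T→A, transversion), site 8 (T→C, transition), site 19 (T→C, transition).
Of the 3 differences, 2 transitions and 1 transversion, so Ti/Tv = 2/1 = 2.000.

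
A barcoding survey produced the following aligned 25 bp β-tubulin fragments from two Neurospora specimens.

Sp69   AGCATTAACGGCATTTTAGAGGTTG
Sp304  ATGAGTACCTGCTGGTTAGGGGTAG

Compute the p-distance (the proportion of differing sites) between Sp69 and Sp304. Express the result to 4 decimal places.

0.4000

The sequences differ at positions 2 (G/T), 3 (C/G), 5 (T/G), 8 (A/C), 10 (G/T), 13 (A/T), 14 (T/G), 15 (T/G), 20 (A/G), 24 (T/A).
There are 10 differences over 25 sites, so p = 10/25 = 0.4000.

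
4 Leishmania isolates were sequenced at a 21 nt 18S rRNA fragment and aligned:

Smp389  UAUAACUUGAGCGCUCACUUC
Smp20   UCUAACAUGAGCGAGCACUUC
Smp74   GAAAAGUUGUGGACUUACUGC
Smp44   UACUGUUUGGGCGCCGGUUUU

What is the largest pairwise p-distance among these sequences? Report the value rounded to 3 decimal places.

0.667

Pairwise Hamming distances:
  Smp389 vs Smp20: 4
  Smp389 vs Smp74: 8
  Smp389 vs Smp44: 10
  Smp20 vs Smp74: 12
  Smp20 vs Smp44: 13
  Smp74 vs Smp44: 14
The largest is 14 mismatches, between Smp74 and Smp44; p = 14/21 = 0.667.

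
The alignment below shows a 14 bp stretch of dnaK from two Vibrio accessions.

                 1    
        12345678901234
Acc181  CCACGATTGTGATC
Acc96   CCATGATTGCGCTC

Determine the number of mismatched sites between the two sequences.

3

Differing sites — 4:C/T; 10:T/C; 12:A/C.
That gives 3 mismatches out of 14 aligned sites, so the Hamming distance is 3.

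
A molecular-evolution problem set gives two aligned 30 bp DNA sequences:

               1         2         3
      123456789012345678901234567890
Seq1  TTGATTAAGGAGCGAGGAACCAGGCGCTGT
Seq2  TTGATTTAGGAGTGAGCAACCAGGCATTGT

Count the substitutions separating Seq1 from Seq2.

The sequences differ at positions 7 (A/T), 13 (C/T), 17 (G/C), 26 (G/A), 27 (C/T).
That gives 5 mismatches out of 30 aligned sites, so the Hamming distance is 5.

5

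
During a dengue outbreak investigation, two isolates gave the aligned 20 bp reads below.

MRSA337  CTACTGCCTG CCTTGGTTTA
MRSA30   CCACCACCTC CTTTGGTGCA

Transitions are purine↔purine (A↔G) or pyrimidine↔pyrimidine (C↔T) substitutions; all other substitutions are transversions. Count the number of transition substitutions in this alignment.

Mismatches occur at site 2 (T/C, transition), site 5 (T/C, transition), site 6 (G/A, transition), site 10 (G/C, transversion), site 12 (C/T, transition), site 18 (T/G, transversion), site 19 (T/C, transition).
Of the 7 differences, 5 transitions and 2 transversions, so the answer is 5.

5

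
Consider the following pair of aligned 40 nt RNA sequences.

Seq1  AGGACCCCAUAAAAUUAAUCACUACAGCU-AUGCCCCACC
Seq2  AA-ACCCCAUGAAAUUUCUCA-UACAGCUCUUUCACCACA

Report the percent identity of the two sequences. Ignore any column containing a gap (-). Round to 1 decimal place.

78.4%

Excluding the 3 gap columns leaves 37 comparable sites.
Differing sites — 2:G/A; 11:A/G; 17:A/U; 18:A/C; 31:A/U; 33:G/U; 35:C/A; 40:C/A.
29 of the 37 comparable sites match, so the percent identity is 29/37 × 100 = 78.4%.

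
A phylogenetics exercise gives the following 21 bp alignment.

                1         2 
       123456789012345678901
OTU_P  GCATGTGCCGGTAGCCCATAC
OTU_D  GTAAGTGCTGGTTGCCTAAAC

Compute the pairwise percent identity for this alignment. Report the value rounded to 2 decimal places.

71.43%

Differing sites — 2:C/T; 4:T/A; 9:C/T; 13:A/T; 17:C/T; 19:T/A.
15 of the 21 sites match, so the percent identity is 15/21 × 100 = 71.43%.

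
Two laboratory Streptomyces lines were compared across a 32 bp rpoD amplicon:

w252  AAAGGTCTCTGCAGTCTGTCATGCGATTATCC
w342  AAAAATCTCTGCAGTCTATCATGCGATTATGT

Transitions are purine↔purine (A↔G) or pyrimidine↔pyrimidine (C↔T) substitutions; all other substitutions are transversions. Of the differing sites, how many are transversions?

The sequences differ at positions 4 (G/A, transition), 5 (G/A, transition), 18 (G/A, transition), 31 (C/G, transversion), 32 (C/T, transition).
Of the 5 differences, 4 transitions and 1 transversion, so the answer is 1.

1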